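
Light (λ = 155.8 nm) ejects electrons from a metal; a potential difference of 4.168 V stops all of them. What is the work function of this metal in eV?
3.79 eV

The stopping potential gives the maximum kinetic energy: KE_max = eV_s = 4.168 eV

From Einstein's photoelectric equation: KE_max = hc/λ - φ
Rearranging: φ = hc/λ - KE_max

Calculate photon energy:
E_photon = hc/λ = (6.626×10⁻³⁴ J·s)(3×10⁸ m/s) / (155.8×10⁻⁹ m) = 7.9579 eV

Therefore:
φ = 7.9579 - 4.168 = 3.79 eV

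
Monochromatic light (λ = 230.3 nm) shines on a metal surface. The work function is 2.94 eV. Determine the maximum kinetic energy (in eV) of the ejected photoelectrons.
2.4436 eV

Using Einstein's photoelectric equation: KE_max = hf - φ = hc/λ - φ

First, calculate the photon energy:
E_photon = hc/λ = (6.626×10⁻³⁴ J·s)(3×10⁸ m/s) / (230.3×10⁻⁹ m)
E_photon = 5.3836 eV

Then, the maximum kinetic energy:
KE_max = E_photon - φ = 5.3836 eV - 2.94 eV = 2.4436 eV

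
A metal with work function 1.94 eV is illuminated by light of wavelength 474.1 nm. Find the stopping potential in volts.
0.6751 V

The stopping potential V_s satisfies: eV_s = KE_max

First, find KE_max using Einstein's equation:
E_photon = hc/λ = 2.6151 eV
KE_max = E_photon - φ = 2.6151 - 1.94 = 0.6751 eV

Since eV_s = KE_max:
V_s = KE_max/e = 0.6751 V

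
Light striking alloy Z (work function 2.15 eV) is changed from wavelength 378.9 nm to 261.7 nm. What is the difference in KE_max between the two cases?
1.4654 eV

Using Einstein's equation: KE_max = hc/λ - φ

For λ₁ = 378.9 nm:
KE₁ = hc/λ₁ - φ = 3.2722 - 2.15 = 1.1222 eV

For λ₂ = 261.7 nm:
KE₂ = hc/λ₂ - φ = 4.7376 - 2.15 = 2.5876 eV

Change in KE:
ΔKE = KE₂ - KE₁ = 2.5876 - 1.1222 = 1.4654 eV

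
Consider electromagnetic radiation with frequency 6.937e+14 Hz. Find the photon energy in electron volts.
2.8689 eV

Using E = hf:

E = hf = (6.626×10⁻³⁴ J·s)(6.937e+14 Hz)
E = 2.8689 eV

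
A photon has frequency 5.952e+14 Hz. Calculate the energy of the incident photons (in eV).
2.4615 eV

Using E = hf:

E = hf = (6.626×10⁻³⁴ J·s)(5.952e+14 Hz)
E = 2.4615 eV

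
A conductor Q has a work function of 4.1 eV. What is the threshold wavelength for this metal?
302.40 nm

The threshold wavelength is when the photon energy equals the work function:
hc/λ₀ = φ

Solving for λ₀:
λ₀ = hc/φ = (6.626×10⁻³⁴ J·s)(3×10⁸ m/s) / (4.1 eV × 1.602×10⁻¹⁹ J/eV)
λ₀ = 302.40 nm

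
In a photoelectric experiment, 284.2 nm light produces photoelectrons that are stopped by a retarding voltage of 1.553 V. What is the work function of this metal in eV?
2.81 eV

The stopping potential gives the maximum kinetic energy: KE_max = eV_s = 1.553 eV

From Einstein's photoelectric equation: KE_max = hc/λ - φ
Rearranging: φ = hc/λ - KE_max

Calculate photon energy:
E_photon = hc/λ = (6.626×10⁻³⁴ J·s)(3×10⁸ m/s) / (284.2×10⁻⁹ m) = 4.3626 eV

Therefore:
φ = 4.3626 - 1.553 = 2.81 eV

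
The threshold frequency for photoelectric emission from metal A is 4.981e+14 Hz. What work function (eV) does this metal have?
2.06 eV

At the threshold frequency, photon energy equals work function:
φ = hf₀

Calculating:
φ = (6.626×10⁻³⁴ J·s)(4.981e+14 Hz)
φ = 2.06 eV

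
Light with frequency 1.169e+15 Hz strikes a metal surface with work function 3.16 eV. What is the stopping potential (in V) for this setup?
1.6746 V

The stopping potential V_s satisfies: eV_s = KE_max

First, find KE_max using Einstein's equation:
E_photon = hf = (6.626×10⁻³⁴ J·s)(1.169e+15 Hz) = 4.8346 eV
KE_max = E_photon - φ = 4.8346 - 3.16 = 1.6746 eV

Since eV_s = KE_max:
V_s = KE_max/e = 1.6746 V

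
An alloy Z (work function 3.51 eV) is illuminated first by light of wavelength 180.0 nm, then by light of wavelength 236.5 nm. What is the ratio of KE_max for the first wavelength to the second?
1.9498

Using Einstein's equation: KE_max = hc/λ - φ

For λ₁ = 180.0 nm:
E₁ = hc/λ₁ = 6.8880 eV
KE₁ = E₁ - φ = 6.8880 - 3.51 = 3.3780 eV

For λ₂ = 236.5 nm:
E₂ = hc/λ₂ = 5.2425 eV
KE₂ = E₂ - φ = 5.2425 - 3.51 = 1.7325 eV

Ratio: KE₁/KE₂ = 3.3780/1.7325 = 1.9498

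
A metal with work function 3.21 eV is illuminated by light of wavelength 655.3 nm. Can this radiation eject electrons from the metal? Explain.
No

For photoemission, the photon energy must exceed the work function.

Photon energy: E = hc/λ = 1.8920 eV
Work function: φ = 3.21 eV

Since E_photon (1.8920 eV) < φ (3.21 eV), photoemission will NOT occur.
The threshold wavelength is λ₀ = hc/φ = 386.2 nm.
Since 655.3 nm > 386.2 nm, the photons lack sufficient energy.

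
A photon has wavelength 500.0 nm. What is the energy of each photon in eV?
2.4797 eV

Using E = hf = hc/λ:

E = hc/λ = (6.626×10⁻³⁴ J·s)(3×10⁸ m/s) / (500.0×10⁻⁹ m)
E = 2.4797 eV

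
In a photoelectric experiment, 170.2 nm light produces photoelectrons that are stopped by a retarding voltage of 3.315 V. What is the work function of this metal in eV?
3.97 eV

The stopping potential gives the maximum kinetic energy: KE_max = eV_s = 3.315 eV

From Einstein's photoelectric equation: KE_max = hc/λ - φ
Rearranging: φ = hc/λ - KE_max

Calculate photon energy:
E_photon = hc/λ = (6.626×10⁻³⁴ J·s)(3×10⁸ m/s) / (170.2×10⁻⁹ m) = 7.2846 eV

Therefore:
φ = 7.2846 - 3.315 = 3.97 eV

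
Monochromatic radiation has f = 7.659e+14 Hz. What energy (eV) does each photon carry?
3.1675 eV

Using E = hf:

E = hf = (6.626×10⁻³⁴ J·s)(7.659e+14 Hz)
E = 3.1675 eV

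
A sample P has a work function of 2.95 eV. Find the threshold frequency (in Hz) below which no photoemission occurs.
7.1331e+14 Hz

The threshold frequency is when the photon energy equals the work function:
hf₀ = φ

Solving for f₀:
f₀ = φ/h = (2.95 eV × 1.602×10⁻¹⁹ J/eV) / (6.626×10⁻³⁴ J·s)
f₀ = 7.1331e+14 Hz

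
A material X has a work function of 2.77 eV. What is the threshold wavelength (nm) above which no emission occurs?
447.60 nm

The threshold wavelength is when the photon energy equals the work function:
hc/λ₀ = φ

Solving for λ₀:
λ₀ = hc/φ = (6.626×10⁻³⁴ J·s)(3×10⁸ m/s) / (2.77 eV × 1.602×10⁻¹⁹ J/eV)
λ₀ = 447.60 nm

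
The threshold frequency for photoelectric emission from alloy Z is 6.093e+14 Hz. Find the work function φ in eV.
2.52 eV

At the threshold frequency, photon energy equals work function:
φ = hf₀

Calculating:
φ = (6.626×10⁻³⁴ J·s)(6.093e+14 Hz)
φ = 2.52 eV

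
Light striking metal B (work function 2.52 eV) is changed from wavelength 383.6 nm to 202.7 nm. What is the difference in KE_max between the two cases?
2.8845 eV

Using Einstein's equation: KE_max = hc/λ - φ

For λ₁ = 383.6 nm:
KE₁ = hc/λ₁ - φ = 3.2321 - 2.52 = 0.7121 eV

For λ₂ = 202.7 nm:
KE₂ = hc/λ₂ - φ = 6.1166 - 2.52 = 3.5966 eV

Change in KE:
ΔKE = KE₂ - KE₁ = 3.5966 - 0.7121 = 2.8845 eV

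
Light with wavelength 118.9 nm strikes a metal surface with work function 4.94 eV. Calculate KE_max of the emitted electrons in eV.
5.4876 eV

Using Einstein's photoelectric equation: KE_max = hf - φ = hc/λ - φ

First, calculate the photon energy:
E_photon = hc/λ = (6.626×10⁻³⁴ J·s)(3×10⁸ m/s) / (118.9×10⁻⁹ m)
E_photon = 10.4276 eV

Then, the maximum kinetic energy:
KE_max = E_photon - φ = 10.4276 eV - 4.94 eV = 5.4876 eV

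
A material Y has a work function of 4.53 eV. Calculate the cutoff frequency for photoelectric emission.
1.0953e+15 Hz

The threshold frequency is when the photon energy equals the work function:
hf₀ = φ

Solving for f₀:
f₀ = φ/h = (4.53 eV × 1.602×10⁻¹⁹ J/eV) / (6.626×10⁻³⁴ J·s)
f₀ = 1.0953e+15 Hz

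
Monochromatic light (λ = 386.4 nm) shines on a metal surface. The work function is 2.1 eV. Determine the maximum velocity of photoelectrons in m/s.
6.2450e+05 m/s

First, find the maximum kinetic energy:
E_photon = hc/λ = 3.2087 eV
KE_max = E_photon - φ = 3.2087 - 2.1 = 1.1087 eV

Convert to Joules: KE_max = 1.1087 × 1.602×10⁻¹⁹ J = 1.7763e-19 J

Then use KE = ½mv² to find velocity:
v = √(2·KE/m) = √(2 × 1.7763e-19 J / 9.109e-31 kg)
v = 6.2450e+05 m/s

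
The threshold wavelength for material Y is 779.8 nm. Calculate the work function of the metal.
1.59 eV

At the threshold wavelength, photon energy equals work function:
φ = hc/λ₀

Calculating:
φ = (6.626×10⁻³⁴ J·s)(3×10⁸ m/s) / (779.8×10⁻⁹ m)
φ = 1.59 eV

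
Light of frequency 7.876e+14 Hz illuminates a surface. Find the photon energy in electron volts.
3.2573 eV

Using E = hf:

E = hf = (6.626×10⁻³⁴ J·s)(7.876e+14 Hz)
E = 3.2573 eV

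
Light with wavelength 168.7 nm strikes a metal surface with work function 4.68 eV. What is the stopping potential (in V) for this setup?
2.6694 V

The stopping potential V_s satisfies: eV_s = KE_max

First, find KE_max using Einstein's equation:
E_photon = hc/λ = 7.3494 eV
KE_max = E_photon - φ = 7.3494 - 4.68 = 2.6694 eV

Since eV_s = KE_max:
V_s = KE_max/e = 2.6694 V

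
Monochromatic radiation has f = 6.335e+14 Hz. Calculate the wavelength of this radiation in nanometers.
473.23 nm

Using the wave equation: c = fλ

Solving for wavelength:
λ = c/f = (3×10⁸ m/s) / (6.335e+14 Hz)
λ = 473.23 nm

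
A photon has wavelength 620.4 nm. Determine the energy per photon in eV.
1.9985 eV

Using E = hf = hc/λ:

E = hc/λ = (6.626×10⁻³⁴ J·s)(3×10⁸ m/s) / (620.4×10⁻⁹ m)
E = 1.9985 eV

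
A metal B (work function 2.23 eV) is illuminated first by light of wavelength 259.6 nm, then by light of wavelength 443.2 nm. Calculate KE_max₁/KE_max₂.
4.4865

Using Einstein's equation: KE_max = hc/λ - φ

For λ₁ = 259.6 nm:
E₁ = hc/λ₁ = 4.7760 eV
KE₁ = E₁ - φ = 4.7760 - 2.23 = 2.5460 eV

For λ₂ = 443.2 nm:
E₂ = hc/λ₂ = 2.7975 eV
KE₂ = E₂ - φ = 2.7975 - 2.23 = 0.5675 eV

Ratio: KE₁/KE₂ = 2.5460/0.5675 = 4.4865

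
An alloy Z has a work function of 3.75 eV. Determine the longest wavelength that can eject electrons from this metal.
330.62 nm

The threshold wavelength is when the photon energy equals the work function:
hc/λ₀ = φ

Solving for λ₀:
λ₀ = hc/φ = (6.626×10⁻³⁴ J·s)(3×10⁸ m/s) / (3.75 eV × 1.602×10⁻¹⁹ J/eV)
λ₀ = 330.62 nm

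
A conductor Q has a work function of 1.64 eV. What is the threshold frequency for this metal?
3.9655e+14 Hz

The threshold frequency is when the photon energy equals the work function:
hf₀ = φ

Solving for f₀:
f₀ = φ/h = (1.64 eV × 1.602×10⁻¹⁹ J/eV) / (6.626×10⁻³⁴ J·s)
f₀ = 3.9655e+14 Hz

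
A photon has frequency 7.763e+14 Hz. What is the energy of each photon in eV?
3.2105 eV

Using E = hf:

E = hf = (6.626×10⁻³⁴ J·s)(7.763e+14 Hz)
E = 3.2105 eV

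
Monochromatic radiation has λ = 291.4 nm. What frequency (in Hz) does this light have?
1.0288e+15 Hz

Using the wave equation: c = fλ

Solving for frequency:
f = c/λ = (3×10⁸ m/s) / (291.4×10⁻⁹ m)
f = 1.0288e+15 Hz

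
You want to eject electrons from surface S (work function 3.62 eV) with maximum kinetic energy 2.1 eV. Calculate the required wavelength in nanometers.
216.76 nm

From Einstein's equation: KE_max = hc/λ - φ

Rearranging for λ:
hc/λ = KE_max + φ
λ = hc/(KE_max + φ)

Required photon energy:
E_photon = KE_max + φ = 2.1 + 3.62 = 5.72 eV

Required wavelength:
λ = hc/E_photon = (6.626×10⁻³⁴)(3×10⁸) / (5.72 × 1.602×10⁻¹⁹)
λ = 216.76 nm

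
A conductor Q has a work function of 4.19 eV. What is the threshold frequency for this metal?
1.0131e+15 Hz

The threshold frequency is when the photon energy equals the work function:
hf₀ = φ

Solving for f₀:
f₀ = φ/h = (4.19 eV × 1.602×10⁻¹⁹ J/eV) / (6.626×10⁻³⁴ J·s)
f₀ = 1.0131e+15 Hz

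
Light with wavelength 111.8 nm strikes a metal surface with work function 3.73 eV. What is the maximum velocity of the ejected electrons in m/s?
1.6090e+06 m/s

First, find the maximum kinetic energy:
E_photon = hc/λ = 11.0898 eV
KE_max = E_photon - φ = 11.0898 - 3.73 = 7.3598 eV

Convert to Joules: KE_max = 7.3598 × 1.602×10⁻¹⁹ J = 1.1792e-18 J

Then use KE = ½mv² to find velocity:
v = √(2·KE/m) = √(2 × 1.1792e-18 J / 9.109e-31 kg)
v = 1.6090e+06 m/s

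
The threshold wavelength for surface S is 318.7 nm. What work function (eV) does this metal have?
3.89 eV

At the threshold wavelength, photon energy equals work function:
φ = hc/λ₀

Calculating:
φ = (6.626×10⁻³⁴ J·s)(3×10⁸ m/s) / (318.7×10⁻⁹ m)
φ = 3.89 eV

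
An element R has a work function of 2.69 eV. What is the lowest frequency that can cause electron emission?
6.5044e+14 Hz

The threshold frequency is when the photon energy equals the work function:
hf₀ = φ

Solving for f₀:
f₀ = φ/h = (2.69 eV × 1.602×10⁻¹⁹ J/eV) / (6.626×10⁻³⁴ J·s)
f₀ = 6.5044e+14 Hz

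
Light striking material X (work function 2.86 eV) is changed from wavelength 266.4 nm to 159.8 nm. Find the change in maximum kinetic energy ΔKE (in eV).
3.1046 eV

Using Einstein's equation: KE_max = hc/λ - φ

For λ₁ = 266.4 nm:
KE₁ = hc/λ₁ - φ = 4.6541 - 2.86 = 1.7941 eV

For λ₂ = 159.8 nm:
KE₂ = hc/λ₂ - φ = 7.7587 - 2.86 = 4.8987 eV

Change in KE:
ΔKE = KE₂ - KE₁ = 4.8987 - 1.7941 = 3.1046 eV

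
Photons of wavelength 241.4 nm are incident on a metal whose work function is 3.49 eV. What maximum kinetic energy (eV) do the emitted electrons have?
1.6460 eV

Using Einstein's photoelectric equation: KE_max = hf - φ = hc/λ - φ

First, calculate the photon energy:
E_photon = hc/λ = (6.626×10⁻³⁴ J·s)(3×10⁸ m/s) / (241.4×10⁻⁹ m)
E_photon = 5.1360 eV

Then, the maximum kinetic energy:
KE_max = E_photon - φ = 5.1360 eV - 3.49 eV = 1.6460 eV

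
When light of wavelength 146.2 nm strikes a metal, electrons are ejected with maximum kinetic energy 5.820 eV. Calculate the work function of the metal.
2.66 eV

From Einstein's photoelectric equation: KE_max = hf - φ = hc/λ - φ

Rearranging for φ:
φ = hc/λ - KE_max

Calculate photon energy:
E_photon = hc/λ = 8.4805 eV

Therefore:
φ = 8.4805 - 5.820 = 2.66 eV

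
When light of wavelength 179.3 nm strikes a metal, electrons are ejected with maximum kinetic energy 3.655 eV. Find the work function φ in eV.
3.26 eV

From Einstein's photoelectric equation: KE_max = hf - φ = hc/λ - φ

Rearranging for φ:
φ = hc/λ - KE_max

Calculate photon energy:
E_photon = hc/λ = 6.9149 eV

Therefore:
φ = 6.9149 - 3.655 = 3.26 eV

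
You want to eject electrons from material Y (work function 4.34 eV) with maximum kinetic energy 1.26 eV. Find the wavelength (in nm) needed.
221.40 nm

From Einstein's equation: KE_max = hc/λ - φ

Rearranging for λ:
hc/λ = KE_max + φ
λ = hc/(KE_max + φ)

Required photon energy:
E_photon = KE_max + φ = 1.26 + 4.34 = 5.60 eV

Required wavelength:
λ = hc/E_photon = (6.626×10⁻³⁴)(3×10⁸) / (5.60 × 1.602×10⁻¹⁹)
λ = 221.40 nm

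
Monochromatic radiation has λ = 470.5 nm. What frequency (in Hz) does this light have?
6.3718e+14 Hz

Using the wave equation: c = fλ

Solving for frequency:
f = c/λ = (3×10⁸ m/s) / (470.5×10⁻⁹ m)
f = 6.3718e+14 Hz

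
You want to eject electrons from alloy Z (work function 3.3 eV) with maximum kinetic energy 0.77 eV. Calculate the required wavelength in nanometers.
304.63 nm

From Einstein's equation: KE_max = hc/λ - φ

Rearranging for λ:
hc/λ = KE_max + φ
λ = hc/(KE_max + φ)

Required photon energy:
E_photon = KE_max + φ = 0.77 + 3.3 = 4.07 eV

Required wavelength:
λ = hc/E_photon = (6.626×10⁻³⁴)(3×10⁸) / (4.07 × 1.602×10⁻¹⁹)
λ = 304.63 nm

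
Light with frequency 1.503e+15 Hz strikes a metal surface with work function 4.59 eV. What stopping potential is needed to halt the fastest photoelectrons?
1.6259 V

The stopping potential V_s satisfies: eV_s = KE_max

First, find KE_max using Einstein's equation:
E_photon = hf = (6.626×10⁻³⁴ J·s)(1.503e+15 Hz) = 6.2159 eV
KE_max = E_photon - φ = 6.2159 - 4.59 = 1.6259 eV

Since eV_s = KE_max:
V_s = KE_max/e = 1.6259 V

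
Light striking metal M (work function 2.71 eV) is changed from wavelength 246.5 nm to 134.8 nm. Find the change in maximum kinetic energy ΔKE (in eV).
4.1679 eV

Using Einstein's equation: KE_max = hc/λ - φ

For λ₁ = 246.5 nm:
KE₁ = hc/λ₁ - φ = 5.0298 - 2.71 = 2.3198 eV

For λ₂ = 134.8 nm:
KE₂ = hc/λ₂ - φ = 9.1976 - 2.71 = 6.4876 eV

Change in KE:
ΔKE = KE₂ - KE₁ = 6.4876 - 2.3198 = 4.1679 eV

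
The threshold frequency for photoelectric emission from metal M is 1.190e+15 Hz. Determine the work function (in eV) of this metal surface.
4.92 eV

At the threshold frequency, photon energy equals work function:
φ = hf₀

Calculating:
φ = (6.626×10⁻³⁴ J·s)(1.190e+15 Hz)
φ = 4.92 eV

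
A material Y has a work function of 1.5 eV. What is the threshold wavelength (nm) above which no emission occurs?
826.56 nm

The threshold wavelength is when the photon energy equals the work function:
hc/λ₀ = φ

Solving for λ₀:
λ₀ = hc/φ = (6.626×10⁻³⁴ J·s)(3×10⁸ m/s) / (1.5 eV × 1.602×10⁻¹⁹ J/eV)
λ₀ = 826.56 nm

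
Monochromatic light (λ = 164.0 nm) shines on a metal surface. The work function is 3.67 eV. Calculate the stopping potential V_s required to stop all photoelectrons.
3.8900 V

The stopping potential V_s satisfies: eV_s = KE_max

First, find KE_max using Einstein's equation:
E_photon = hc/λ = 7.5600 eV
KE_max = E_photon - φ = 7.5600 - 3.67 = 3.8900 eV

Since eV_s = KE_max:
V_s = KE_max/e = 3.8900 V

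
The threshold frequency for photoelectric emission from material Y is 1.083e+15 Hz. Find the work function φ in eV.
4.48 eV

At the threshold frequency, photon energy equals work function:
φ = hf₀

Calculating:
φ = (6.626×10⁻³⁴ J·s)(1.083e+15 Hz)
φ = 4.48 eV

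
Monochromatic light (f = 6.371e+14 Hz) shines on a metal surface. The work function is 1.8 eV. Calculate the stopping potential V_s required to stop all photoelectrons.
0.8348 V

The stopping potential V_s satisfies: eV_s = KE_max

First, find KE_max using Einstein's equation:
E_photon = hf = (6.626×10⁻³⁴ J·s)(6.371e+14 Hz) = 2.6348 eV
KE_max = E_photon - φ = 2.6348 - 1.8 = 0.8348 eV

Since eV_s = KE_max:
V_s = KE_max/e = 0.8348 V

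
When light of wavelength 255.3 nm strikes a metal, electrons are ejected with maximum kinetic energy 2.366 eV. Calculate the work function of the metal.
2.49 eV

From Einstein's photoelectric equation: KE_max = hf - φ = hc/λ - φ

Rearranging for φ:
φ = hc/λ - KE_max

Calculate photon energy:
E_photon = hc/λ = 4.8564 eV

Therefore:
φ = 4.8564 - 2.366 = 2.49 eV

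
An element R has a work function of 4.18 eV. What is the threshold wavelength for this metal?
296.61 nm

The threshold wavelength is when the photon energy equals the work function:
hc/λ₀ = φ

Solving for λ₀:
λ₀ = hc/φ = (6.626×10⁻³⁴ J·s)(3×10⁸ m/s) / (4.18 eV × 1.602×10⁻¹⁹ J/eV)
λ₀ = 296.61 nm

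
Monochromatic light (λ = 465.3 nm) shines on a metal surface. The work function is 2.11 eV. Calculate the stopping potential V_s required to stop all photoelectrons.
0.5546 V

The stopping potential V_s satisfies: eV_s = KE_max

First, find KE_max using Einstein's equation:
E_photon = hc/λ = 2.6646 eV
KE_max = E_photon - φ = 2.6646 - 2.11 = 0.5546 eV

Since eV_s = KE_max:
V_s = KE_max/e = 0.5546 V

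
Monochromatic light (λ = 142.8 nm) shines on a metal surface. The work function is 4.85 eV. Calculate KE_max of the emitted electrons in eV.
3.8324 eV

Using Einstein's photoelectric equation: KE_max = hf - φ = hc/λ - φ

First, calculate the photon energy:
E_photon = hc/λ = (6.626×10⁻³⁴ J·s)(3×10⁸ m/s) / (142.8×10⁻⁹ m)
E_photon = 8.6824 eV

Then, the maximum kinetic energy:
KE_max = E_photon - φ = 8.6824 eV - 4.85 eV = 3.8324 eV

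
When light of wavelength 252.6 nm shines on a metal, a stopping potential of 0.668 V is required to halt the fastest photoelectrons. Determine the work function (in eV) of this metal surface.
4.24 eV

The stopping potential gives the maximum kinetic energy: KE_max = eV_s = 0.668 eV

From Einstein's photoelectric equation: KE_max = hc/λ - φ
Rearranging: φ = hc/λ - KE_max

Calculate photon energy:
E_photon = hc/λ = (6.626×10⁻³⁴ J·s)(3×10⁸ m/s) / (252.6×10⁻⁹ m) = 4.9083 eV

Therefore:
φ = 4.9083 - 0.668 = 4.24 eV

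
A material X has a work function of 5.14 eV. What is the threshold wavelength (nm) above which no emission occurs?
241.21 nm

The threshold wavelength is when the photon energy equals the work function:
hc/λ₀ = φ

Solving for λ₀:
λ₀ = hc/φ = (6.626×10⁻³⁴ J·s)(3×10⁸ m/s) / (5.14 eV × 1.602×10⁻¹⁹ J/eV)
λ₀ = 241.21 nm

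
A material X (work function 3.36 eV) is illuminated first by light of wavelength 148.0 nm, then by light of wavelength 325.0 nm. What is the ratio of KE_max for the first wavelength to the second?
11.0295

Using Einstein's equation: KE_max = hc/λ - φ

For λ₁ = 148.0 nm:
E₁ = hc/λ₁ = 8.3773 eV
KE₁ = E₁ - φ = 8.3773 - 3.36 = 5.0173 eV

For λ₂ = 325.0 nm:
E₂ = hc/λ₂ = 3.8149 eV
KE₂ = E₂ - φ = 3.8149 - 3.36 = 0.4549 eV

Ratio: KE₁/KE₂ = 5.0173/0.4549 = 11.0295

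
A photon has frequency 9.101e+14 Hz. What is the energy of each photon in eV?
3.7639 eV

Using E = hf:

E = hf = (6.626×10⁻³⁴ J·s)(9.101e+14 Hz)
E = 3.7639 eV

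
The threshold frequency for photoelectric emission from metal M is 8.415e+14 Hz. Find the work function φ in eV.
3.48 eV

At the threshold frequency, photon energy equals work function:
φ = hf₀

Calculating:
φ = (6.626×10⁻³⁴ J·s)(8.415e+14 Hz)
φ = 3.48 eV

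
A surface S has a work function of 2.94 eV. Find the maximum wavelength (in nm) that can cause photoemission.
421.71 nm

The threshold wavelength is when the photon energy equals the work function:
hc/λ₀ = φ

Solving for λ₀:
λ₀ = hc/φ = (6.626×10⁻³⁴ J·s)(3×10⁸ m/s) / (2.94 eV × 1.602×10⁻¹⁹ J/eV)
λ₀ = 421.71 nm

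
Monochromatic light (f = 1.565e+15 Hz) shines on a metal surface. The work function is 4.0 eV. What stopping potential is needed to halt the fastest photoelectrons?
2.4723 V

The stopping potential V_s satisfies: eV_s = KE_max

First, find KE_max using Einstein's equation:
E_photon = hf = (6.626×10⁻³⁴ J·s)(1.565e+15 Hz) = 6.4723 eV
KE_max = E_photon - φ = 6.4723 - 4.0 = 2.4723 eV

Since eV_s = KE_max:
V_s = KE_max/e = 2.4723 V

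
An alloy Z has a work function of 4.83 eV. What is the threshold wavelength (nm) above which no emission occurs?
256.70 nm

The threshold wavelength is when the photon energy equals the work function:
hc/λ₀ = φ

Solving for λ₀:
λ₀ = hc/φ = (6.626×10⁻³⁴ J·s)(3×10⁸ m/s) / (4.83 eV × 1.602×10⁻¹⁹ J/eV)
λ₀ = 256.70 nm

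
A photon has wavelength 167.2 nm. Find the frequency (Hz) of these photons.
1.7930e+15 Hz

Using the wave equation: c = fλ

Solving for frequency:
f = c/λ = (3×10⁸ m/s) / (167.2×10⁻⁹ m)
f = 1.7930e+15 Hz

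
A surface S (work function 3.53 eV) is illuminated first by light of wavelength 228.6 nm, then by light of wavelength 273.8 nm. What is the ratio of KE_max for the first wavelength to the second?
1.8969

Using Einstein's equation: KE_max = hc/λ - φ

For λ₁ = 228.6 nm:
E₁ = hc/λ₁ = 5.4236 eV
KE₁ = E₁ - φ = 5.4236 - 3.53 = 1.8936 eV

For λ₂ = 273.8 nm:
E₂ = hc/λ₂ = 4.5283 eV
KE₂ = E₂ - φ = 4.5283 - 3.53 = 0.9983 eV

Ratio: KE₁/KE₂ = 1.8936/0.9983 = 1.8969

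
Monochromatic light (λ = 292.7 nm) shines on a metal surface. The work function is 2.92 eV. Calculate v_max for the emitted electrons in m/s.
6.8035e+05 m/s

First, find the maximum kinetic energy:
E_photon = hc/λ = 4.2359 eV
KE_max = E_photon - φ = 4.2359 - 2.92 = 1.3159 eV

Convert to Joules: KE_max = 1.3159 × 1.602×10⁻¹⁹ J = 2.1083e-19 J

Then use KE = ½mv² to find velocity:
v = √(2·KE/m) = √(2 × 2.1083e-19 J / 9.109e-31 kg)
v = 6.8035e+05 m/s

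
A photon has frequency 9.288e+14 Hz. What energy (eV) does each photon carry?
3.8412 eV

Using E = hf:

E = hf = (6.626×10⁻³⁴ J·s)(9.288e+14 Hz)
E = 3.8412 eV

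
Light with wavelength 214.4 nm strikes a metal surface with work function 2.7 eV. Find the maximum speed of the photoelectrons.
1.0414e+06 m/s

First, find the maximum kinetic energy:
E_photon = hc/λ = 5.7828 eV
KE_max = E_photon - φ = 5.7828 - 2.7 = 3.0828 eV

Convert to Joules: KE_max = 3.0828 × 1.602×10⁻¹⁹ J = 4.9393e-19 J

Then use KE = ½mv² to find velocity:
v = √(2·KE/m) = √(2 × 4.9393e-19 J / 9.109e-31 kg)
v = 1.0414e+06 m/s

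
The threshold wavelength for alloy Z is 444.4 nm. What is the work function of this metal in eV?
2.79 eV

At the threshold wavelength, photon energy equals work function:
φ = hc/λ₀

Calculating:
φ = (6.626×10⁻³⁴ J·s)(3×10⁸ m/s) / (444.4×10⁻⁹ m)
φ = 2.79 eV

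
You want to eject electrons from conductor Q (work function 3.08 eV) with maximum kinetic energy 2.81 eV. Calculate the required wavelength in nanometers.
210.50 nm

From Einstein's equation: KE_max = hc/λ - φ

Rearranging for λ:
hc/λ = KE_max + φ
λ = hc/(KE_max + φ)

Required photon energy:
E_photon = KE_max + φ = 2.81 + 3.08 = 5.89 eV

Required wavelength:
λ = hc/E_photon = (6.626×10⁻³⁴)(3×10⁸) / (5.89 × 1.602×10⁻¹⁹)
λ = 210.50 nm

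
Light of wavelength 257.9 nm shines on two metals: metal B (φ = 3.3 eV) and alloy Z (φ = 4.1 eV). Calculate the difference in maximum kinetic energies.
0.8000 eV

Using KE_max = hc/λ - φ for each metal:

Photon energy: E = hc/λ = 4.8075 eV

For metal B (φ₁ = 3.3 eV):
KE₁ = E - φ₁ = 4.8075 - 3.3 = 1.5075 eV

For alloy Z (φ₂ = 4.1 eV):
KE₂ = E - φ₂ = 4.8075 - 4.1 = 0.7075 eV

Difference:
ΔKE = KE₁ - KE₂ = 1.5075 - 0.7075 = 0.8000 eV

Note: The difference equals the difference in work functions: 4.1 - 3.3 = 0.80 eV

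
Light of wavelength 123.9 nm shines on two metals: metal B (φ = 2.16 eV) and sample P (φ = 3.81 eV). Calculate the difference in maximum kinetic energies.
1.6500 eV

Using KE_max = hc/λ - φ for each metal:

Photon energy: E = hc/λ = 10.0068 eV

For metal B (φ₁ = 2.16 eV):
KE₁ = E - φ₁ = 10.0068 - 2.16 = 7.8468 eV

For sample P (φ₂ = 3.81 eV):
KE₂ = E - φ₂ = 10.0068 - 3.81 = 6.1968 eV

Difference:
ΔKE = KE₁ - KE₂ = 7.8468 - 6.1968 = 1.6500 eV

Note: The difference equals the difference in work functions: 3.81 - 2.16 = 1.65 eV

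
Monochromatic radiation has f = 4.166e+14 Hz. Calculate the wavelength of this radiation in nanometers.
719.62 nm

Using the wave equation: c = fλ

Solving for wavelength:
λ = c/f = (3×10⁸ m/s) / (4.166e+14 Hz)
λ = 719.62 nm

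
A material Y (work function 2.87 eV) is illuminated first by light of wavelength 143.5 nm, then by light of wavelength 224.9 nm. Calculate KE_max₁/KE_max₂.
2.1832

Using Einstein's equation: KE_max = hc/λ - φ

For λ₁ = 143.5 nm:
E₁ = hc/λ₁ = 8.6400 eV
KE₁ = E₁ - φ = 8.6400 - 2.87 = 5.7700 eV

For λ₂ = 224.9 nm:
E₂ = hc/λ₂ = 5.5129 eV
KE₂ = E₂ - φ = 5.5129 - 2.87 = 2.6429 eV

Ratio: KE₁/KE₂ = 5.7700/2.6429 = 2.1832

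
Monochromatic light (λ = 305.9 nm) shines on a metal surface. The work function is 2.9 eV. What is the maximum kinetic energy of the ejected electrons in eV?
1.1531 eV

Using Einstein's photoelectric equation: KE_max = hf - φ = hc/λ - φ

First, calculate the photon energy:
E_photon = hc/λ = (6.626×10⁻³⁴ J·s)(3×10⁸ m/s) / (305.9×10⁻⁹ m)
E_photon = 4.0531 eV

Then, the maximum kinetic energy:
KE_max = E_photon - φ = 4.0531 eV - 2.9 eV = 1.1531 eV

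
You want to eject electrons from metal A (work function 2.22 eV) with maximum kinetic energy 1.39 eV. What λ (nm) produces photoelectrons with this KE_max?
343.45 nm

From Einstein's equation: KE_max = hc/λ - φ

Rearranging for λ:
hc/λ = KE_max + φ
λ = hc/(KE_max + φ)

Required photon energy:
E_photon = KE_max + φ = 1.39 + 2.22 = 3.61 eV

Required wavelength:
λ = hc/E_photon = (6.626×10⁻³⁴)(3×10⁸) / (3.61 × 1.602×10⁻¹⁹)
λ = 343.45 nm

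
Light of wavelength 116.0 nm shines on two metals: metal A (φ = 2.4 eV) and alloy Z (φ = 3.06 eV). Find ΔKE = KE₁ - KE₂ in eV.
0.6600 eV

Using KE_max = hc/λ - φ for each metal:

Photon energy: E = hc/λ = 10.6883 eV

For metal A (φ₁ = 2.4 eV):
KE₁ = E - φ₁ = 10.6883 - 2.4 = 8.2883 eV

For alloy Z (φ₂ = 3.06 eV):
KE₂ = E - φ₂ = 10.6883 - 3.06 = 7.6283 eV

Difference:
ΔKE = KE₁ - KE₂ = 8.2883 - 7.6283 = 0.6600 eV

Note: The difference equals the difference in work functions: 3.06 - 2.4 = 0.66 eV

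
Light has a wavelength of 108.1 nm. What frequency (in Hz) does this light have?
2.7733e+15 Hz

Using the wave equation: c = fλ

Solving for frequency:
f = c/λ = (3×10⁸ m/s) / (108.1×10⁻⁹ m)
f = 2.7733e+15 Hz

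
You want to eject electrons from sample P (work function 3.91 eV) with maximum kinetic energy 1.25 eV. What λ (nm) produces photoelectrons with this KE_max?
240.28 nm

From Einstein's equation: KE_max = hc/λ - φ

Rearranging for λ:
hc/λ = KE_max + φ
λ = hc/(KE_max + φ)

Required photon energy:
E_photon = KE_max + φ = 1.25 + 3.91 = 5.16 eV

Required wavelength:
λ = hc/E_photon = (6.626×10⁻³⁴)(3×10⁸) / (5.16 × 1.602×10⁻¹⁹)
λ = 240.28 nm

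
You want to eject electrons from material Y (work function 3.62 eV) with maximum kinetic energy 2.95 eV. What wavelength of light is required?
188.71 nm

From Einstein's equation: KE_max = hc/λ - φ

Rearranging for λ:
hc/λ = KE_max + φ
λ = hc/(KE_max + φ)

Required photon energy:
E_photon = KE_max + φ = 2.95 + 3.62 = 6.57 eV

Required wavelength:
λ = hc/E_photon = (6.626×10⁻³⁴)(3×10⁸) / (6.57 × 1.602×10⁻¹⁹)
λ = 188.71 nm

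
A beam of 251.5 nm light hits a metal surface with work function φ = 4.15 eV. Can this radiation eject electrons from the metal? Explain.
Yes

For photoemission, the photon energy must exceed the work function.

Photon energy: E = hc/λ = 4.9298 eV
Work function: φ = 4.15 eV

Since E_photon (4.9298 eV) > φ (4.15 eV), photoemission WILL occur.
The threshold wavelength is λ₀ = hc/φ = 298.8 nm.
Since 251.5 nm < 298.8 nm, the light has sufficient energy.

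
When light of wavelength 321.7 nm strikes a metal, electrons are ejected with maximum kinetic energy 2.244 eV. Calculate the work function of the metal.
1.61 eV

From Einstein's photoelectric equation: KE_max = hf - φ = hc/λ - φ

Rearranging for φ:
φ = hc/λ - KE_max

Calculate photon energy:
E_photon = hc/λ = 3.8540 eV

Therefore:
φ = 3.8540 - 2.244 = 1.61 eV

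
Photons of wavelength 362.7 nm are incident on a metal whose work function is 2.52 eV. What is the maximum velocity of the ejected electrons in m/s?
5.6215e+05 m/s

First, find the maximum kinetic energy:
E_photon = hc/λ = 3.4184 eV
KE_max = E_photon - φ = 3.4184 - 2.52 = 0.8984 eV

Convert to Joules: KE_max = 0.8984 × 1.602×10⁻¹⁹ J = 1.4393e-19 J

Then use KE = ½mv² to find velocity:
v = √(2·KE/m) = √(2 × 1.4393e-19 J / 9.109e-31 kg)
v = 5.6215e+05 m/s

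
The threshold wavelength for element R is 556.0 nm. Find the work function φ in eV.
2.23 eV

At the threshold wavelength, photon energy equals work function:
φ = hc/λ₀

Calculating:
φ = (6.626×10⁻³⁴ J·s)(3×10⁸ m/s) / (556.0×10⁻⁹ m)
φ = 2.23 eV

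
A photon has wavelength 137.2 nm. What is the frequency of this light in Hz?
2.1851e+15 Hz

Using the wave equation: c = fλ

Solving for frequency:
f = c/λ = (3×10⁸ m/s) / (137.2×10⁻⁹ m)
f = 2.1851e+15 Hz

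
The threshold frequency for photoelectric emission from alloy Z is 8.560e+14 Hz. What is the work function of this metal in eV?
3.54 eV

At the threshold frequency, photon energy equals work function:
φ = hf₀

Calculating:
φ = (6.626×10⁻³⁴ J·s)(8.560e+14 Hz)
φ = 3.54 eV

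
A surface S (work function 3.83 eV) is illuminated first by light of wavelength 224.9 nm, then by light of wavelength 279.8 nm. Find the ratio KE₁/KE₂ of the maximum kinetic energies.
2.7993

Using Einstein's equation: KE_max = hc/λ - φ

For λ₁ = 224.9 nm:
E₁ = hc/λ₁ = 5.5129 eV
KE₁ = E₁ - φ = 5.5129 - 3.83 = 1.6829 eV

For λ₂ = 279.8 nm:
E₂ = hc/λ₂ = 4.4312 eV
KE₂ = E₂ - φ = 4.4312 - 3.83 = 0.6012 eV

Ratio: KE₁/KE₂ = 1.6829/0.6012 = 2.7993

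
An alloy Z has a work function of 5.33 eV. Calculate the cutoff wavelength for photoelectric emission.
232.62 nm

The threshold wavelength is when the photon energy equals the work function:
hc/λ₀ = φ

Solving for λ₀:
λ₀ = hc/φ = (6.626×10⁻³⁴ J·s)(3×10⁸ m/s) / (5.33 eV × 1.602×10⁻¹⁹ J/eV)
λ₀ = 232.62 nm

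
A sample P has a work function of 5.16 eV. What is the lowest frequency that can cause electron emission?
1.2477e+15 Hz

The threshold frequency is when the photon energy equals the work function:
hf₀ = φ

Solving for f₀:
f₀ = φ/h = (5.16 eV × 1.602×10⁻¹⁹ J/eV) / (6.626×10⁻³⁴ J·s)
f₀ = 1.2477e+15 Hz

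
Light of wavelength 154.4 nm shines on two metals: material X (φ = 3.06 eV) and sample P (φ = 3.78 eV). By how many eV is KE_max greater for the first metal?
0.7200 eV

Using KE_max = hc/λ - φ for each metal:

Photon energy: E = hc/λ = 8.0301 eV

For material X (φ₁ = 3.06 eV):
KE₁ = E - φ₁ = 8.0301 - 3.06 = 4.9701 eV

For sample P (φ₂ = 3.78 eV):
KE₂ = E - φ₂ = 8.0301 - 3.78 = 4.2501 eV

Difference:
ΔKE = KE₁ - KE₂ = 4.9701 - 4.2501 = 0.7200 eV

Note: The difference equals the difference in work functions: 3.78 - 3.06 = 0.72 eV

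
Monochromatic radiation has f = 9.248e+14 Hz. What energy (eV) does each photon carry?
3.8247 eV

Using E = hf:

E = hf = (6.626×10⁻³⁴ J·s)(9.248e+14 Hz)
E = 3.8247 eV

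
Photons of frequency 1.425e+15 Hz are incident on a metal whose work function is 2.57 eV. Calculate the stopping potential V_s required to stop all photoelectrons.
3.3233 V

The stopping potential V_s satisfies: eV_s = KE_max

First, find KE_max using Einstein's equation:
E_photon = hf = (6.626×10⁻³⁴ J·s)(1.425e+15 Hz) = 5.8933 eV
KE_max = E_photon - φ = 5.8933 - 2.57 = 3.3233 eV

Since eV_s = KE_max:
V_s = KE_max/e = 3.3233 V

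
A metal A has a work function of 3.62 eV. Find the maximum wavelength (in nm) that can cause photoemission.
342.50 nm

The threshold wavelength is when the photon energy equals the work function:
hc/λ₀ = φ

Solving for λ₀:
λ₀ = hc/φ = (6.626×10⁻³⁴ J·s)(3×10⁸ m/s) / (3.62 eV × 1.602×10⁻¹⁹ J/eV)
λ₀ = 342.50 nm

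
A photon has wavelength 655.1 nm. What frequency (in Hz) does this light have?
4.5763e+14 Hz

Using the wave equation: c = fλ

Solving for frequency:
f = c/λ = (3×10⁸ m/s) / (655.1×10⁻⁹ m)
f = 4.5763e+14 Hz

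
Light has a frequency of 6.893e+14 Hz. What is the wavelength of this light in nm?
434.92 nm

Using the wave equation: c = fλ

Solving for wavelength:
λ = c/f = (3×10⁸ m/s) / (6.893e+14 Hz)
λ = 434.92 nm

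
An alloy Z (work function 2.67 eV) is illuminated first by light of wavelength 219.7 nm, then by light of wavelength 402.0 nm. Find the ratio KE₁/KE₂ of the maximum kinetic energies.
7.1788

Using Einstein's equation: KE_max = hc/λ - φ

For λ₁ = 219.7 nm:
E₁ = hc/λ₁ = 5.6433 eV
KE₁ = E₁ - φ = 5.6433 - 2.67 = 2.9733 eV

For λ₂ = 402.0 nm:
E₂ = hc/λ₂ = 3.0842 eV
KE₂ = E₂ - φ = 3.0842 - 2.67 = 0.4142 eV

Ratio: KE₁/KE₂ = 2.9733/0.4142 = 7.1788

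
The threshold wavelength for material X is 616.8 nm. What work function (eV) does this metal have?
2.01 eV

At the threshold wavelength, photon energy equals work function:
φ = hc/λ₀

Calculating:
φ = (6.626×10⁻³⁴ J·s)(3×10⁸ m/s) / (616.8×10⁻⁹ m)
φ = 2.01 eV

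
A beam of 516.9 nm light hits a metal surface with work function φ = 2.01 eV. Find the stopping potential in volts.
0.3886 V

The stopping potential V_s satisfies: eV_s = KE_max

First, find KE_max using Einstein's equation:
E_photon = hc/λ = 2.3986 eV
KE_max = E_photon - φ = 2.3986 - 2.01 = 0.3886 eV

Since eV_s = KE_max:
V_s = KE_max/e = 0.3886 V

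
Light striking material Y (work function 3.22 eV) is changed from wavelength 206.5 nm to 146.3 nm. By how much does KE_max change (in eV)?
2.4706 eV

Using Einstein's equation: KE_max = hc/λ - φ

For λ₁ = 206.5 nm:
KE₁ = hc/λ₁ - φ = 6.0041 - 3.22 = 2.7841 eV

For λ₂ = 146.3 nm:
KE₂ = hc/λ₂ - φ = 8.4747 - 3.22 = 5.2547 eV

Change in KE:
ΔKE = KE₂ - KE₁ = 5.2547 - 2.7841 = 2.4706 eV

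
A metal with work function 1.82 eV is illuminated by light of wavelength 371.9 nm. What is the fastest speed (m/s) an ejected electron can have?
7.2973e+05 m/s

First, find the maximum kinetic energy:
E_photon = hc/λ = 3.3338 eV
KE_max = E_photon - φ = 3.3338 - 1.82 = 1.5138 eV

Convert to Joules: KE_max = 1.5138 × 1.602×10⁻¹⁹ J = 2.4254e-19 J

Then use KE = ½mv² to find velocity:
v = √(2·KE/m) = √(2 × 2.4254e-19 J / 9.109e-31 kg)
v = 7.2973e+05 m/s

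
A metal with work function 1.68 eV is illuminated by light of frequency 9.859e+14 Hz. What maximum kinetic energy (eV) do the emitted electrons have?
2.3974 eV

Using Einstein's photoelectric equation: KE_max = hf - φ

First, calculate the photon energy:
E_photon = hf = (6.626×10⁻³⁴ J·s)(9.859e+14 Hz)
E_photon = 4.0774 eV

Then, the maximum kinetic energy:
KE_max = E_photon - φ = 4.0774 eV - 1.68 eV = 2.3974 eV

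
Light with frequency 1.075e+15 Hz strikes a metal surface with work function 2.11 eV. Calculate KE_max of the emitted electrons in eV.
2.3358 eV

Using Einstein's photoelectric equation: KE_max = hf - φ

First, calculate the photon energy:
E_photon = hf = (6.626×10⁻³⁴ J·s)(1.075e+15 Hz)
E_photon = 4.4458 eV

Then, the maximum kinetic energy:
KE_max = E_photon - φ = 4.4458 eV - 2.11 eV = 2.3358 eV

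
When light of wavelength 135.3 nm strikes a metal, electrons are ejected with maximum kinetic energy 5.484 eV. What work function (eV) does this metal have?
3.68 eV

From Einstein's photoelectric equation: KE_max = hf - φ = hc/λ - φ

Rearranging for φ:
φ = hc/λ - KE_max

Calculate photon energy:
E_photon = hc/λ = 9.1637 eV

Therefore:
φ = 9.1637 - 5.484 = 3.68 eV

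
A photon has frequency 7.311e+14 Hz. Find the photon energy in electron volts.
3.0236 eV

Using E = hf:

E = hf = (6.626×10⁻³⁴ J·s)(7.311e+14 Hz)
E = 3.0236 eV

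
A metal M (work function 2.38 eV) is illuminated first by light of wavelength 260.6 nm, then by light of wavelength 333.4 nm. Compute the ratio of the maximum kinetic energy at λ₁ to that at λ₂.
1.7760

Using Einstein's equation: KE_max = hc/λ - φ

For λ₁ = 260.6 nm:
E₁ = hc/λ₁ = 4.7576 eV
KE₁ = E₁ - φ = 4.7576 - 2.38 = 2.3776 eV

For λ₂ = 333.4 nm:
E₂ = hc/λ₂ = 3.7188 eV
KE₂ = E₂ - φ = 3.7188 - 2.38 = 1.3388 eV

Ratio: KE₁/KE₂ = 2.3776/1.3388 = 1.7760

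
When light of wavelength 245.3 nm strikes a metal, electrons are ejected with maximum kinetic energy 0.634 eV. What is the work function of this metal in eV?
4.42 eV

From Einstein's photoelectric equation: KE_max = hf - φ = hc/λ - φ

Rearranging for φ:
φ = hc/λ - KE_max

Calculate photon energy:
E_photon = hc/λ = 5.0544 eV

Therefore:
φ = 5.0544 - 0.634 = 4.42 eV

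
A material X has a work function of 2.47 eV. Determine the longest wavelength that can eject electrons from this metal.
501.96 nm

The threshold wavelength is when the photon energy equals the work function:
hc/λ₀ = φ

Solving for λ₀:
λ₀ = hc/φ = (6.626×10⁻³⁴ J·s)(3×10⁸ m/s) / (2.47 eV × 1.602×10⁻¹⁹ J/eV)
λ₀ = 501.96 nm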